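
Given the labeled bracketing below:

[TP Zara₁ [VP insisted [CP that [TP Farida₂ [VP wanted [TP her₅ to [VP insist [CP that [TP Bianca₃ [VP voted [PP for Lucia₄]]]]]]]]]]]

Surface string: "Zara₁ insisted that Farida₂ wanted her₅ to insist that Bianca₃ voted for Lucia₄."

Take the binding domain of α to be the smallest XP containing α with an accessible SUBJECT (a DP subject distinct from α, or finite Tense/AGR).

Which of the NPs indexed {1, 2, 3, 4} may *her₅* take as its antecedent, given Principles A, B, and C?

*her* is a pronoun, so Principle B applies: it must be free in its binding domain.
Binding domain of *her₅*: the embedded TP, whose subject is Farida₂.
*Zara₁* c-commands the pronoun but from outside its binding domain, and is not c-commanded by it → coindexation permitted.
*Farida₂* c-commands the pronoun within its binding domain → coindexation would violate Principle B.
*Bianca₃*: the pronoun c-commands this R-expression → coindexation would violate Principle C on *Bianca₃*.
*Lucia₄*: the pronoun c-commands this R-expression → coindexation would violate Principle C on *Lucia₄*.

{1}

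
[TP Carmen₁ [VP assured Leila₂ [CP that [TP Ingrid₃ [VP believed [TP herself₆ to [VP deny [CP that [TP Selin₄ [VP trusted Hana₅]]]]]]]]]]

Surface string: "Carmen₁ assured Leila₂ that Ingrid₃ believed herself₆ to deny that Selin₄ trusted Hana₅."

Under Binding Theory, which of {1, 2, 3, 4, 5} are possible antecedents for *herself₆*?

*herself* is an anaphor, so Principle A applies: it must be bound in its binding domain.
Binding domain of *herself₆*: the embedded TP, whose subject is Ingrid₃.
*Carmen₁* c-commands the anaphor but is outside its binding domain → cannot satisfy Principle A.
*Leila₂* c-commands the anaphor but is outside its binding domain → cannot satisfy Principle A.
*Ingrid₃* c-commands the anaphor within its binding domain → licit binder.
*Selin₄* does not c-command the anaphor → cannot bind it.
*Hana₅* does not c-command the anaphor → cannot bind it.

{3}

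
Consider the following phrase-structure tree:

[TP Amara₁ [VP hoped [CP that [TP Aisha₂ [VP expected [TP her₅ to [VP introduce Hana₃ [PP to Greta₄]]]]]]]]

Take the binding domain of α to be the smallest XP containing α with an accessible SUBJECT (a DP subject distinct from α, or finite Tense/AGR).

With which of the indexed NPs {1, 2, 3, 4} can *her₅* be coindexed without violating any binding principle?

{1}

*her* is a pronoun, so Principle B applies: it must be free in its binding domain.
Binding domain of *her₅*: the embedded TP, whose subject is Aisha₂.
*Amara₁* c-commands the pronoun but from outside its binding domain, and is not c-commanded by it → coindexation permitted.
*Aisha₂* c-commands the pronoun within its binding domain → coindexation would violate Principle B.
*Hana₃*: the pronoun c-commands this R-expression → coindexation would violate Principle C on *Hana₃*.
*Greta₄*: the pronoun c-commands this R-expression → coindexation would violate Principle C on *Greta₄*.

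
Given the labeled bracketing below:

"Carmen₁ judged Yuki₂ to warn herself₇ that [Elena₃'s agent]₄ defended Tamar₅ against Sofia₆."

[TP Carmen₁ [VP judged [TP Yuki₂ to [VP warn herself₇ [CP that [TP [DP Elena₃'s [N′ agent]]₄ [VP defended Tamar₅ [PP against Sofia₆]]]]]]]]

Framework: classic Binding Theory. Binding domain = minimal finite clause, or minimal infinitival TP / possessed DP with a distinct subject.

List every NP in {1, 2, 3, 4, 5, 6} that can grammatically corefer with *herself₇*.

*herself* is an anaphor, so Principle A applies: it must be bound in its binding domain.
Binding domain of *herself₇*: the embedded TP, whose subject is Yuki₂.
*Carmen₁* c-commands the anaphor but is outside its binding domain → cannot satisfy Principle A.
*Yuki₂* c-commands the anaphor within its binding domain → licit binder.
*Elena₃* does not c-command the anaphor → cannot bind it.
*[Elena₃'s agent]₄* does not c-command the anaphor → cannot bind it.
*Tamar₅* does not c-command the anaphor → cannot bind it.
*Sofia₆* does not c-command the anaphor → cannot bind it.

{2}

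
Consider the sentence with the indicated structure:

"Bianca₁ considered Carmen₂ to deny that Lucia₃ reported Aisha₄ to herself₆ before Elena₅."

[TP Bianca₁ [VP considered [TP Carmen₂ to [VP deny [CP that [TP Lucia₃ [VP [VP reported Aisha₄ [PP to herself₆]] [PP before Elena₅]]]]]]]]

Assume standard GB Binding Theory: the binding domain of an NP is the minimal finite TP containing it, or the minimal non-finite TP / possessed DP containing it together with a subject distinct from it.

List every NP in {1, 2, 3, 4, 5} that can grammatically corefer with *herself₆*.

*herself* is an anaphor, so Principle A applies: it must be bound in its binding domain.
Binding domain of *herself₆*: the embedded TP, whose subject is Lucia₃.
*Bianca₁* c-commands the anaphor but is outside its binding domain → cannot satisfy Principle A.
*Carmen₂* c-commands the anaphor but is outside its binding domain → cannot satisfy Principle A.
*Lucia₃* c-commands the anaphor within its binding domain → licit binder.
*Aisha₄* c-commands the anaphor within its binding domain → licit binder.
*Elena₅* does not c-command the anaphor → cannot bind it.

{3, 4}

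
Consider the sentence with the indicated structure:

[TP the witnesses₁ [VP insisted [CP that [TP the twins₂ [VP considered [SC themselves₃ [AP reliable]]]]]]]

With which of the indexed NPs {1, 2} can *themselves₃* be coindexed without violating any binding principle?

*themselves* is an anaphor, so Principle A applies: it must be bound in its binding domain.
Binding domain of *themselves₃*: the embedded TP, whose subject is the twins₂.
*the witnesses₁* c-commands the anaphor but is outside its binding domain → cannot satisfy Principle A.
*the twins₂* c-commands the anaphor within its binding domain → licit binder.

{2}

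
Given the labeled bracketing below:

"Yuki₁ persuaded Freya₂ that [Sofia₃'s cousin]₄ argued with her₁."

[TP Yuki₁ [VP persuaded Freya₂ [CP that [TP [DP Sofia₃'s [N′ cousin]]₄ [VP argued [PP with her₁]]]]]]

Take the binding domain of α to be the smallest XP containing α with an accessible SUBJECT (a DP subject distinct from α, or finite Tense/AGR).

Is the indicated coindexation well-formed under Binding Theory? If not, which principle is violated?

grammatical

The two coindexed NPs are *Yuki₁* and *her₁*.
*her₁* is a pronoun; its binding domain is the embedded TP, whose subject is [Sofia₃'s cousin]₄. Within that domain it is c-commanded only by *[Sofia₃'s cousin]₄*, which carries a different index — the pronoun is free locally, so Principle B holds.
*Yuki₁* is an R-expression; *her₁* does not c-command it, and no other NP shares its index, so Principle C is satisfied.
All principles are respected.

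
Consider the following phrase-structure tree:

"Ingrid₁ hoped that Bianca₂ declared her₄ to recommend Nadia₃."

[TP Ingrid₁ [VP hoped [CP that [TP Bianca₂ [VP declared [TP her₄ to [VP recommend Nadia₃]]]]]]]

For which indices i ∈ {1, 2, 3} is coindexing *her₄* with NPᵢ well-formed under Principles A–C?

*her* is a pronoun, so Principle B applies: it must be free in its binding domain.
Binding domain of *her₄*: the embedded TP, whose subject is Bianca₂.
*Ingrid₁* c-commands the pronoun but from outside its binding domain, and is not c-commanded by it → coindexation permitted.
*Bianca₂* c-commands the pronoun within its binding domain → coindexation would violate Principle B.
*Nadia₃*: the pronoun c-commands this R-expression → coindexation would violate Principle C on *Nadia₃*.

{1}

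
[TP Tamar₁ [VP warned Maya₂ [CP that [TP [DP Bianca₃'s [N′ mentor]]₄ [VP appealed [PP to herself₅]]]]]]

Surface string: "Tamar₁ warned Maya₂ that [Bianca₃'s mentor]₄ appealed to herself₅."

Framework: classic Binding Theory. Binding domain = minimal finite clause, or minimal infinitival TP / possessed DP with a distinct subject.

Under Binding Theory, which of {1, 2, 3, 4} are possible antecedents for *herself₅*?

{4}

*herself* is an anaphor, so Principle A applies: it must be bound in its binding domain.
Binding domain of *herself₅*: the embedded TP, whose subject is [Bianca₃'s mentor]₄.
*Tamar₁* c-commands the anaphor but is outside its binding domain → cannot satisfy Principle A.
*Maya₂* c-commands the anaphor but is outside its binding domain → cannot satisfy Principle A.
*Bianca₃* does not c-command the anaphor → cannot bind it.
*[Bianca₃'s mentor]₄* c-commands the anaphor within its binding domain → licit binder.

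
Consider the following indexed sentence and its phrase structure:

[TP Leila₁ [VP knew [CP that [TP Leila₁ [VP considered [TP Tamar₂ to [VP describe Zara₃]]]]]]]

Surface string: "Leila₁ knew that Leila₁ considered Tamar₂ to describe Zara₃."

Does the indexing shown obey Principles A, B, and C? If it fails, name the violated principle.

Principle C

The two coindexed NPs are *Leila₁* (the higher occurrence) and *Leila₁* (the lower occurrence).
*Leila₁* (the lower occurrence) is an R-expression. Principle C requires it to be free everywhere.
*Leila₁* (the higher occurrence) c-commands it and carries the same index.
The R-expression is bound → Principle C violation.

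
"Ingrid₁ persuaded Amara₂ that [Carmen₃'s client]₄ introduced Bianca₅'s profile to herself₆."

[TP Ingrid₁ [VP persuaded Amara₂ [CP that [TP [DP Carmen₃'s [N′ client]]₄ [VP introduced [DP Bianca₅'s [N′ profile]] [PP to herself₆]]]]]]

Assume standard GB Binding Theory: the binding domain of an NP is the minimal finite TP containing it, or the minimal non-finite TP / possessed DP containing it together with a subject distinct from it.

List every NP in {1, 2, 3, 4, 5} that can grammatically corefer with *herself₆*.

{4}

*herself* is an anaphor, so Principle A applies: it must be bound in its binding domain.
Binding domain of *herself₆*: the embedded TP, whose subject is [Carmen₃'s client]₄.
*Ingrid₁* c-commands the anaphor but is outside its binding domain → cannot satisfy Principle A.
*Amara₂* c-commands the anaphor but is outside its binding domain → cannot satisfy Principle A.
*Carmen₃* does not c-command the anaphor → cannot bind it.
*[Carmen₃'s client]₄* c-commands the anaphor within its binding domain → licit binder.
*Bianca₅* does not c-command the anaphor → cannot bind it.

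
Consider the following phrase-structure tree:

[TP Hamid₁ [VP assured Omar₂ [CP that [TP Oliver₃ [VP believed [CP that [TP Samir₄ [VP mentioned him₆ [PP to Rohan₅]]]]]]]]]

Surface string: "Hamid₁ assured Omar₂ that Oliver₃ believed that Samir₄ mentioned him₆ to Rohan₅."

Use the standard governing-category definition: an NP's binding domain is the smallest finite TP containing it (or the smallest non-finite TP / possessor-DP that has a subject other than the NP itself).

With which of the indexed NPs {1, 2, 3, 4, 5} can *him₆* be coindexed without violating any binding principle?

{1, 2, 3}

*him* is a pronoun, so Principle B applies: it must be free in its binding domain.
Binding domain of *him₆*: the embedded TP, whose subject is Samir₄.
*Hamid₁* c-commands the pronoun but from outside its binding domain, and is not c-commanded by it → coindexation permitted.
*Omar₂* c-commands the pronoun but from outside its binding domain, and is not c-commanded by it → coindexation permitted.
*Oliver₃* c-commands the pronoun but from outside its binding domain, and is not c-commanded by it → coindexation permitted.
*Samir₄* c-commands the pronoun within its binding domain → coindexation would violate Principle B.
*Rohan₅*: the pronoun c-commands this R-expression → coindexation would violate Principle C on *Rohan₅*.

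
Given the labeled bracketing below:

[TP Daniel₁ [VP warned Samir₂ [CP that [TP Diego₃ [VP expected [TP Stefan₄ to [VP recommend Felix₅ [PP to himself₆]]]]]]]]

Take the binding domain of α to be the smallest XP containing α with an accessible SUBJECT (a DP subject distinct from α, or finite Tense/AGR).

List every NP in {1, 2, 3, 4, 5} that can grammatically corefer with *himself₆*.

*himself* is an anaphor, so Principle A applies: it must be bound in its binding domain.
Binding domain of *himself₆*: the embedded TP, whose subject is Stefan₄.
*Daniel₁* c-commands the anaphor but is outside its binding domain → cannot satisfy Principle A.
*Samir₂* c-commands the anaphor but is outside its binding domain → cannot satisfy Principle A.
*Diego₃* c-commands the anaphor but is outside its binding domain → cannot satisfy Principle A.
*Stefan₄* c-commands the anaphor within its binding domain → licit binder.
*Felix₅* c-commands the anaphor within its binding domain → licit binder.

{4, 5}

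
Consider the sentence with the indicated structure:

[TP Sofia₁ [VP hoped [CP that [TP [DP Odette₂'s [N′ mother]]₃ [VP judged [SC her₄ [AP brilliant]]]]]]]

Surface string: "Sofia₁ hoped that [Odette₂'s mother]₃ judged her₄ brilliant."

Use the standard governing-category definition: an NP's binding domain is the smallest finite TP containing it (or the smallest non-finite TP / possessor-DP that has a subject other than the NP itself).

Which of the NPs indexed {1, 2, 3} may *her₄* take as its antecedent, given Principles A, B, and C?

{1, 2}

*her* is a pronoun, so Principle B applies: it must be free in its binding domain.
Binding domain of *her₄*: the embedded TP, whose subject is [Odette₂'s mother]₃.
*Sofia₁* c-commands the pronoun but from outside its binding domain, and is not c-commanded by it → coindexation permitted.
*Odette₂* and the pronoun do not c-command one another → neither Principle B nor Principle C is at stake; coindexation permitted.
*[Odette₂'s mother]₃* c-commands the pronoun within its binding domain → coindexation would violate Principle B.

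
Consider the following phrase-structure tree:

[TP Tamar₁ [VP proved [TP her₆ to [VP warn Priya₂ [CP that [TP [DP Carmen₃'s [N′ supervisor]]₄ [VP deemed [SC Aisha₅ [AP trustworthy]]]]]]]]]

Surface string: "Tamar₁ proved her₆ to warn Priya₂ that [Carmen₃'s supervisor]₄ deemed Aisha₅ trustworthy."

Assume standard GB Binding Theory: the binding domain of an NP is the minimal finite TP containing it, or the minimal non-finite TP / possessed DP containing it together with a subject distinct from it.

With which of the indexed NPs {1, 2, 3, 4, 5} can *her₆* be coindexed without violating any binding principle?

*her* is a pronoun, so Principle B applies: it must be free in its binding domain.
Binding domain of *her₆*: the matrix TP, whose subject is Tamar₁.
*Tamar₁* c-commands the pronoun within its binding domain → coindexation would violate Principle B.
*Priya₂*: the pronoun c-commands this R-expression → coindexation would violate Principle C on *Priya₂*.
*Carmen₃*: the pronoun c-commands this R-expression → coindexation would violate Principle C on *Carmen₃*.
*[Carmen₃'s supervisor]₄*: the pronoun c-commands this R-expression → coindexation would violate Principle C on *[Carmen₃'s supervisor]₄*.
*Aisha₅*: the pronoun c-commands this R-expression → coindexation would violate Principle C on *Aisha₅*.

none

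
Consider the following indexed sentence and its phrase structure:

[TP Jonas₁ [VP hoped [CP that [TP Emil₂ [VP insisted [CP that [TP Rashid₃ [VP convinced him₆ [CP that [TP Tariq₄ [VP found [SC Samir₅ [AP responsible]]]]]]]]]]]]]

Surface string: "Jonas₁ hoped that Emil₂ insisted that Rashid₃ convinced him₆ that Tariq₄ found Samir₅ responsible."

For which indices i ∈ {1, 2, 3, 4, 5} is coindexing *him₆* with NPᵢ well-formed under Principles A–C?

{1, 2}

*him* is a pronoun, so Principle B applies: it must be free in its binding domain.
Binding domain of *him₆*: the embedded TP, whose subject is Rashid₃.
*Jonas₁* c-commands the pronoun but from outside its binding domain, and is not c-commanded by it → coindexation permitted.
*Emil₂* c-commands the pronoun but from outside its binding domain, and is not c-commanded by it → coindexation permitted.
*Rashid₃* c-commands the pronoun within its binding domain → coindexation would violate Principle B.
*Tariq₄*: the pronoun c-commands this R-expression → coindexation would violate Principle C on *Tariq₄*.
*Samir₅*: the pronoun c-commands this R-expression → coindexation would violate Principle C on *Samir₅*.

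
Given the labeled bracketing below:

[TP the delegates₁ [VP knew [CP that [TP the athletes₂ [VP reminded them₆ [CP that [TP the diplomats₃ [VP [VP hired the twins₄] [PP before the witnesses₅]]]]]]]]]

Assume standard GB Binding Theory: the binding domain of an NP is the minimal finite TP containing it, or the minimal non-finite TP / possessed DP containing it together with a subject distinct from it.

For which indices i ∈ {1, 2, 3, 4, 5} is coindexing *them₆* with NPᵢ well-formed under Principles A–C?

*them* is a pronoun, so Principle B applies: it must be free in its binding domain.
Binding domain of *them₆*: the embedded TP, whose subject is the athletes₂.
*the delegates₁* c-commands the pronoun but from outside its binding domain, and is not c-commanded by it → coindexation permitted.
*the athletes₂* c-commands the pronoun within its binding domain → coindexation would violate Principle B.
*the diplomats₃*: the pronoun c-commands this R-expression → coindexation would violate Principle C on *the diplomats₃*.
*the twins₄*: the pronoun c-commands this R-expression → coindexation would violate Principle C on *the twins₄*.
*the witnesses₅*: the pronoun c-commands this R-expression → coindexation would violate Principle C on *the witnesses₅*.

{1}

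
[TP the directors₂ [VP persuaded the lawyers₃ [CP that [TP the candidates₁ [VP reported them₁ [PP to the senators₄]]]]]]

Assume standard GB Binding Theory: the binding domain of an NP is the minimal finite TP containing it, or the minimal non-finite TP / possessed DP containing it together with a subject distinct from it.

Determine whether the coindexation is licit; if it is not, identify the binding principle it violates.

The two coindexed NPs are *the candidates₁* and *them₁*.
*them₁* is a pronoun. Its binding domain is the embedded TP, whose subject is the candidates₁.
*the candidates₁* c-commands it within that domain and carries the same index.
The pronoun is locally bound → Principle B violation.

Principle B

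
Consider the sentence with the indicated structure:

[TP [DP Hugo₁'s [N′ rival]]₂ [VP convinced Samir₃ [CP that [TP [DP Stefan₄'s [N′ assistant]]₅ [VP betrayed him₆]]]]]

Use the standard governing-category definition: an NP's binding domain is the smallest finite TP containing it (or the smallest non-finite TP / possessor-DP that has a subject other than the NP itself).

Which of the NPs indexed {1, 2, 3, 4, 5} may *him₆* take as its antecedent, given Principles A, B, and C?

*him* is a pronoun, so Principle B applies: it must be free in its binding domain.
Binding domain of *him₆*: the embedded TP, whose subject is [Stefan₄'s assistant]₅.
*Hugo₁* and the pronoun do not c-command one another → neither Principle B nor Principle C is at stake; coindexation permitted.
*[Hugo₁'s rival]₂* c-commands the pronoun but from outside its binding domain, and is not c-commanded by it → coindexation permitted.
*Samir₃* c-commands the pronoun but from outside its binding domain, and is not c-commanded by it → coindexation permitted.
*Stefan₄* and the pronoun do not c-command one another → neither Principle B nor Principle C is at stake; coindexation permitted.
*[Stefan₄'s assistant]₅* c-commands the pronoun within its binding domain → coindexation would violate Principle B.

{1, 2, 3, 4}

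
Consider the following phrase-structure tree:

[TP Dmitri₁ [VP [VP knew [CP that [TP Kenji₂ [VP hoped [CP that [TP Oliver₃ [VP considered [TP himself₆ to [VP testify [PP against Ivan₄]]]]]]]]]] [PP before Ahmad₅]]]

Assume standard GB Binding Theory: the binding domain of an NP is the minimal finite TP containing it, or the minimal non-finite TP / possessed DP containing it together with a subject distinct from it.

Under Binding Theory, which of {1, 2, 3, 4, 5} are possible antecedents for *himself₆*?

*himself* is an anaphor, so Principle A applies: it must be bound in its binding domain.
Binding domain of *himself₆*: the embedded TP, whose subject is Oliver₃.
*Dmitri₁* c-commands the anaphor but is outside its binding domain → cannot satisfy Principle A.
*Kenji₂* c-commands the anaphor but is outside its binding domain → cannot satisfy Principle A.
*Oliver₃* c-commands the anaphor within its binding domain → licit binder.
*Ivan₄* does not c-command the anaphor → cannot bind it.
*Ahmad₅* does not c-command the anaphor → cannot bind it.

{3}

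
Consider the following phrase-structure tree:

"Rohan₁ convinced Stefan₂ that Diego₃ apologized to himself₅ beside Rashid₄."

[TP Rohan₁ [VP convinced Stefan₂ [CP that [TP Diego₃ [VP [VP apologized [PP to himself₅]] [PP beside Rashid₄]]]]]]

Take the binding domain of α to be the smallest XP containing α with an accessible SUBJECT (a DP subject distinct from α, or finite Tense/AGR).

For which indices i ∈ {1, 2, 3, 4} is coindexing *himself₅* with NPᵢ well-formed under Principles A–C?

{3}

*himself* is an anaphor, so Principle A applies: it must be bound in its binding domain.
Binding domain of *himself₅*: the embedded TP, whose subject is Diego₃.
*Rohan₁* c-commands the anaphor but is outside its binding domain → cannot satisfy Principle A.
*Stefan₂* c-commands the anaphor but is outside its binding domain → cannot satisfy Principle A.
*Diego₃* c-commands the anaphor within its binding domain → licit binder.
*Rashid₄* does not c-command the anaphor → cannot bind it.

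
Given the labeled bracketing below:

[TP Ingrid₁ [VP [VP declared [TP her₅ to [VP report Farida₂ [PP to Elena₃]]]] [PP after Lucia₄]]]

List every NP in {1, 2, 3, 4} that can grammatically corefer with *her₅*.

{4}

*her* is a pronoun, so Principle B applies: it must be free in its binding domain.
Binding domain of *her₅*: the matrix TP, whose subject is Ingrid₁.
*Ingrid₁* c-commands the pronoun within its binding domain → coindexation would violate Principle B.
*Farida₂*: the pronoun c-commands this R-expression → coindexation would violate Principle C on *Farida₂*.
*Elena₃*: the pronoun c-commands this R-expression → coindexation would violate Principle C on *Elena₃*.
*Lucia₄* and the pronoun do not c-command one another → neither Principle B nor Principle C is at stake; coindexation permitted.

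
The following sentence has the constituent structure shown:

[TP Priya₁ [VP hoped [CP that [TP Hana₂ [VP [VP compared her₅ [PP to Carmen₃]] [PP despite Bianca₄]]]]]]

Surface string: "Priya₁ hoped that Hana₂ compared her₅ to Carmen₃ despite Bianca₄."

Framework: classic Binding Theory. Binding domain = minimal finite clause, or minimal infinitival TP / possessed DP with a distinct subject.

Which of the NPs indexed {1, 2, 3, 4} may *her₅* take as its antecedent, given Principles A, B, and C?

*her* is a pronoun, so Principle B applies: it must be free in its binding domain.
Binding domain of *her₅*: the embedded TP, whose subject is Hana₂.
*Priya₁* c-commands the pronoun but from outside its binding domain, and is not c-commanded by it → coindexation permitted.
*Hana₂* c-commands the pronoun within its binding domain → coindexation would violate Principle B.
*Carmen₃*: the pronoun c-commands this R-expression → coindexation would violate Principle C on *Carmen₃*.
*Bianca₄* and the pronoun do not c-command one another → neither Principle B nor Principle C is at stake; coindexation permitted.

{1, 4}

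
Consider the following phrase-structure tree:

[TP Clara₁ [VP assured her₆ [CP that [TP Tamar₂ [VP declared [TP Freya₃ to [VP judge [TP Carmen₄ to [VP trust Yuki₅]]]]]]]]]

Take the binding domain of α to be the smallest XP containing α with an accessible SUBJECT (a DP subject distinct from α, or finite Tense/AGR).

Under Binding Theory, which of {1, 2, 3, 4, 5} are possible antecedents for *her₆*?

none

*her* is a pronoun, so Principle B applies: it must be free in its binding domain.
Binding domain of *her₆*: the matrix TP, whose subject is Clara₁.
*Clara₁* c-commands the pronoun within its binding domain → coindexation would violate Principle B.
*Tamar₂*: the pronoun c-commands this R-expression → coindexation would violate Principle C on *Tamar₂*.
*Freya₃*: the pronoun c-commands this R-expression → coindexation would violate Principle C on *Freya₃*.
*Carmen₄*: the pronoun c-commands this R-expression → coindexation would violate Principle C on *Carmen₄*.
*Yuki₅*: the pronoun c-commands this R-expression → coindexation would violate Principle C on *Yuki₅*.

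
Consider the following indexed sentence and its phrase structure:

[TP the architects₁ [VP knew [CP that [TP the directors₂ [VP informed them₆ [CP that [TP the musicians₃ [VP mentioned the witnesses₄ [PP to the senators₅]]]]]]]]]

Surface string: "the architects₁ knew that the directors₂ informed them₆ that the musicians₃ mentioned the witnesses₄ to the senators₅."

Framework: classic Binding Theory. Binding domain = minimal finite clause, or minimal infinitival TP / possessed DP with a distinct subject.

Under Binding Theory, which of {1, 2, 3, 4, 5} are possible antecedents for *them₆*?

*them* is a pronoun, so Principle B applies: it must be free in its binding domain.
Binding domain of *them₆*: the embedded TP, whose subject is the directors₂.
*the architects₁* c-commands the pronoun but from outside its binding domain, and is not c-commanded by it → coindexation permitted.
*the directors₂* c-commands the pronoun within its binding domain → coindexation would violate Principle B.
*the musicians₃*: the pronoun c-commands this R-expression → coindexation would violate Principle C on *the musicians₃*.
*the witnesses₄*: the pronoun c-commands this R-expression → coindexation would violate Principle C on *the witnesses₄*.
*the senators₅*: the pronoun c-commands this R-expression → coindexation would violate Principle C on *the senators₅*.

{1}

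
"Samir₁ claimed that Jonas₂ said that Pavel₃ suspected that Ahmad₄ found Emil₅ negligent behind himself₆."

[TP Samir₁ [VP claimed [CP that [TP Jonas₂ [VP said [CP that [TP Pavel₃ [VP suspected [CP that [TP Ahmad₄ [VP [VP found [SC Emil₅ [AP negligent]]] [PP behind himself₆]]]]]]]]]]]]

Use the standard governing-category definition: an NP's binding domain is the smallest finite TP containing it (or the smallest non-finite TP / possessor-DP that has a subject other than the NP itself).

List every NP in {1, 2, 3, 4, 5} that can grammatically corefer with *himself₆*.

{4}

*himself* is an anaphor, so Principle A applies: it must be bound in its binding domain.
Binding domain of *himself₆*: the embedded TP, whose subject is Ahmad₄.
*Samir₁* c-commands the anaphor but is outside its binding domain → cannot satisfy Principle A.
*Jonas₂* c-commands the anaphor but is outside its binding domain → cannot satisfy Principle A.
*Pavel₃* c-commands the anaphor but is outside its binding domain → cannot satisfy Principle A.
*Ahmad₄* c-commands the anaphor within its binding domain → licit binder.
*Emil₅* does not c-command the anaphor → cannot bind it.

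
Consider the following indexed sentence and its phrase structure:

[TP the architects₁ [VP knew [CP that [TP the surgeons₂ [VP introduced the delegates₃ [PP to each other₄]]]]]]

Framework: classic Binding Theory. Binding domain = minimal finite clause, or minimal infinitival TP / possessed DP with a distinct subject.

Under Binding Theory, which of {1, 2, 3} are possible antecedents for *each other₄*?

*each other* is an anaphor, so Principle A applies: it must be bound in its binding domain.
Binding domain of *each other₄*: the embedded TP, whose subject is the surgeons₂.
*the architects₁* c-commands the anaphor but is outside its binding domain → cannot satisfy Principle A.
*the surgeons₂* c-commands the anaphor within its binding domain → licit binder.
*the delegates₃* c-commands the anaphor within its binding domain → licit binder.

{2, 3}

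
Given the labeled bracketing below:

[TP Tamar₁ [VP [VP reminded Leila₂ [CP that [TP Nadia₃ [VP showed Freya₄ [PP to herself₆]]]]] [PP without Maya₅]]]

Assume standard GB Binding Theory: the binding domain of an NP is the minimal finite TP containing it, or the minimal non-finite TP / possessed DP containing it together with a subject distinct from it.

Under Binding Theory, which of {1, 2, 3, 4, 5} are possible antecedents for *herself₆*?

{3, 4}

*herself* is an anaphor, so Principle A applies: it must be bound in its binding domain.
Binding domain of *herself₆*: the embedded TP, whose subject is Nadia₃.
*Tamar₁* c-commands the anaphor but is outside its binding domain → cannot satisfy Principle A.
*Leila₂* c-commands the anaphor but is outside its binding domain → cannot satisfy Principle A.
*Nadia₃* c-commands the anaphor within its binding domain → licit binder.
*Freya₄* c-commands the anaphor within its binding domain → licit binder.
*Maya₅* does not c-command the anaphor → cannot bind it.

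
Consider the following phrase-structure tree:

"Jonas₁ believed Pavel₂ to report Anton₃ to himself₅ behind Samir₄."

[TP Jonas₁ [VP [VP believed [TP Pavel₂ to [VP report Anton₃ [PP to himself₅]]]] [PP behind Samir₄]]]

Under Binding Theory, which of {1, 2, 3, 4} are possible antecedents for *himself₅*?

*himself* is an anaphor, so Principle A applies: it must be bound in its binding domain.
Binding domain of *himself₅*: the embedded TP, whose subject is Pavel₂.
*Jonas₁* c-commands the anaphor but is outside its binding domain → cannot satisfy Principle A.
*Pavel₂* c-commands the anaphor within its binding domain → licit binder.
*Anton₃* c-commands the anaphor within its binding domain → licit binder.
*Samir₄* does not c-command the anaphor → cannot bind it.

{2, 3}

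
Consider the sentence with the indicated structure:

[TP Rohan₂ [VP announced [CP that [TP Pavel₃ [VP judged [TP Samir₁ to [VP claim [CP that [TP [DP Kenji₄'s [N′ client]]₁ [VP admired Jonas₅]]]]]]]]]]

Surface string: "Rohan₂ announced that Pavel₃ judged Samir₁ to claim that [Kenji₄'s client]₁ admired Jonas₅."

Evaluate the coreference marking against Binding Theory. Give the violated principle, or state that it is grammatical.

Principle C

The two coindexed NPs are *[Kenji₄'s client]₁* and *Samir₁*.
*[Kenji₄'s client]₁* is an R-expression. Principle C requires it to be free everywhere.
*Samir₁* c-commands it and carries the same index.
The R-expression is bound → Principle C violation.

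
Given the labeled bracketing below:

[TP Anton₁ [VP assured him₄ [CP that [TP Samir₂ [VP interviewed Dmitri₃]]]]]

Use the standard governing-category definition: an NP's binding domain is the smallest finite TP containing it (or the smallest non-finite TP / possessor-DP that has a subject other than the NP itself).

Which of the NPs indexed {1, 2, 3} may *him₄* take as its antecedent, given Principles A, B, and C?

none

*him* is a pronoun, so Principle B applies: it must be free in its binding domain.
Binding domain of *him₄*: the matrix TP, whose subject is Anton₁.
*Anton₁* c-commands the pronoun within its binding domain → coindexation would violate Principle B.
*Samir₂*: the pronoun c-commands this R-expression → coindexation would violate Principle C on *Samir₂*.
*Dmitri₃*: the pronoun c-commands this R-expression → coindexation would violate Principle C on *Dmitri₃*.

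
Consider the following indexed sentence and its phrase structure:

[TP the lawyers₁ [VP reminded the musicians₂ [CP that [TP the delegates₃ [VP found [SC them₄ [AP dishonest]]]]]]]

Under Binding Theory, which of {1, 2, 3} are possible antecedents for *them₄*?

{1, 2}

*them* is a pronoun, so Principle B applies: it must be free in its binding domain.
Binding domain of *them₄*: the embedded TP, whose subject is the delegates₃.
*the lawyers₁* c-commands the pronoun but from outside its binding domain, and is not c-commanded by it → coindexation permitted.
*the musicians₂* c-commands the pronoun but from outside its binding domain, and is not c-commanded by it → coindexation permitted.
*the delegates₃* c-commands the pronoun within its binding domain → coindexation would violate Principle B.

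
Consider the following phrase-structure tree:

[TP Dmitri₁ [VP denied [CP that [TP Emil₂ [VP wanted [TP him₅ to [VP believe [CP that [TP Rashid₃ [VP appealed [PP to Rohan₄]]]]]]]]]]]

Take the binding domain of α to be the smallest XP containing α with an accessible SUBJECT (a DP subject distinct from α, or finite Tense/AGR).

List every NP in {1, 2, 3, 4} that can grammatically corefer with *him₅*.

{1}

*him* is a pronoun, so Principle B applies: it must be free in its binding domain.
Binding domain of *him₅*: the embedded TP, whose subject is Emil₂.
*Dmitri₁* c-commands the pronoun but from outside its binding domain, and is not c-commanded by it → coindexation permitted.
*Emil₂* c-commands the pronoun within its binding domain → coindexation would violate Principle B.
*Rashid₃*: the pronoun c-commands this R-expression → coindexation would violate Principle C on *Rashid₃*.
*Rohan₄*: the pronoun c-commands this R-expression → coindexation would violate Principle C on *Rohan₄*.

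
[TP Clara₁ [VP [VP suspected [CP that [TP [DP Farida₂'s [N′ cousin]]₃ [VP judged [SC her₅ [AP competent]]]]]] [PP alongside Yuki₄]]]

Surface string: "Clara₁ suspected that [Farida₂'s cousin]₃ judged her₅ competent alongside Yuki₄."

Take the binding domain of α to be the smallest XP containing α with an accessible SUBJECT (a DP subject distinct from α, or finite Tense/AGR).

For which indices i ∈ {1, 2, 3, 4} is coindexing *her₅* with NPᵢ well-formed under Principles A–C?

*her* is a pronoun, so Principle B applies: it must be free in its binding domain.
Binding domain of *her₅*: the embedded TP, whose subject is [Farida₂'s cousin]₃.
*Clara₁* c-commands the pronoun but from outside its binding domain, and is not c-commanded by it → coindexation permitted.
*Farida₂* and the pronoun do not c-command one another → neither Principle B nor Principle C is at stake; coindexation permitted.
*[Farida₂'s cousin]₃* c-commands the pronoun within its binding domain → coindexation would violate Principle B.
*Yuki₄* and the pronoun do not c-command one another → neither Principle B nor Principle C is at stake; coindexation permitted.

{1, 2, 4}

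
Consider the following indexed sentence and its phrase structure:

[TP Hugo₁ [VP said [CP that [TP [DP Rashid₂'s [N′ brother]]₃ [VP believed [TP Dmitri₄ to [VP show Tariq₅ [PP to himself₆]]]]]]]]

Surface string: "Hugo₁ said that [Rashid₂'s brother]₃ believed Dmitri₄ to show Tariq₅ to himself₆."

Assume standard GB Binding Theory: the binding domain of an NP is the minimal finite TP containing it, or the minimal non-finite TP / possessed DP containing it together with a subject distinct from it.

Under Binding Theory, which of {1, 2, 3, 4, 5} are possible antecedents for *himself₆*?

{4, 5}

*himself* is an anaphor, so Principle A applies: it must be bound in its binding domain.
Binding domain of *himself₆*: the embedded TP, whose subject is Dmitri₄.
*Hugo₁* c-commands the anaphor but is outside its binding domain → cannot satisfy Principle A.
*Rashid₂* does not c-command the anaphor → cannot bind it.
*[Rashid₂'s brother]₃* c-commands the anaphor but is outside its binding domain → cannot satisfy Principle A.
*Dmitri₄* c-commands the anaphor within its binding domain → licit binder.
*Tariq₅* c-commands the anaphor within its binding domain → licit binder.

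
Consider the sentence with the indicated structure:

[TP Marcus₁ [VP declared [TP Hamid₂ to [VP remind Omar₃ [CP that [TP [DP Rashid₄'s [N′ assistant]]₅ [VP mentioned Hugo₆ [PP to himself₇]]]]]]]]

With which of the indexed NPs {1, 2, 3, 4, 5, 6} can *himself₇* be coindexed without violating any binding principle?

*himself* is an anaphor, so Principle A applies: it must be bound in its binding domain.
Binding domain of *himself₇*: the embedded TP, whose subject is [Rashid₄'s assistant]₅.
*Marcus₁* c-commands the anaphor but is outside its binding domain → cannot satisfy Principle A.
*Hamid₂* c-commands the anaphor but is outside its binding domain → cannot satisfy Principle A.
*Omar₃* c-commands the anaphor but is outside its binding domain → cannot satisfy Principle A.
*Rashid₄* does not c-command the anaphor → cannot bind it.
*[Rashid₄'s assistant]₅* c-commands the anaphor within its binding domain → licit binder.
*Hugo₆* c-commands the anaphor within its binding domain → licit binder.

{5, 6}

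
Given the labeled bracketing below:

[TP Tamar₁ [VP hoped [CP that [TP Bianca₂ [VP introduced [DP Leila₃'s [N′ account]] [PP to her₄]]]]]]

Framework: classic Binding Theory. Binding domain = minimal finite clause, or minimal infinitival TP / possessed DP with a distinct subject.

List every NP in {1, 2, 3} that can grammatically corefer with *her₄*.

*her* is a pronoun, so Principle B applies: it must be free in its binding domain.
Binding domain of *her₄*: the embedded TP, whose subject is Bianca₂.
*Tamar₁* c-commands the pronoun but from outside its binding domain, and is not c-commanded by it → coindexation permitted.
*Bianca₂* c-commands the pronoun within its binding domain → coindexation would violate Principle B.
*Leila₃* and the pronoun do not c-command one another → neither Principle B nor Principle C is at stake; coindexation permitted.

{1, 3}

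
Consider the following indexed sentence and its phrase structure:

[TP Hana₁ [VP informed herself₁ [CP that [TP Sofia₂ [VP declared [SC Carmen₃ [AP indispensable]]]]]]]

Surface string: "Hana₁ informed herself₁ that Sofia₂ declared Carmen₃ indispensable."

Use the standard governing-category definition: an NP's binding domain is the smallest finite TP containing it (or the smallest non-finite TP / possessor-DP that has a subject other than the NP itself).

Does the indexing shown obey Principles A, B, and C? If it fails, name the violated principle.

grammatical

The two coindexed NPs are *Hana₁* and *herself₁*.
*herself₁* is an anaphor; its binding domain is the matrix TP, whose subject is Hana₁. *Hana₁* c-commands it within that domain and shares its index, so Principle A is satisfied.
*Hana₁* is an R-expression; *herself₁* does not c-command it, and no other NP shares its index, so Principle C is satisfied.
All principles are respected.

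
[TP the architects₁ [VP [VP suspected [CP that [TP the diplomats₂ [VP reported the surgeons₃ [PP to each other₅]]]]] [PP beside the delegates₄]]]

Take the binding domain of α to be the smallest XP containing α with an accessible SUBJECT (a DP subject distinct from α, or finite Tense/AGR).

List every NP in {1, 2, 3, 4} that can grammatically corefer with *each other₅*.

*each other* is an anaphor, so Principle A applies: it must be bound in its binding domain.
Binding domain of *each other₅*: the embedded TP, whose subject is the diplomats₂.
*the architects₁* c-commands the anaphor but is outside its binding domain → cannot satisfy Principle A.
*the diplomats₂* c-commands the anaphor within its binding domain → licit binder.
*the surgeons₃* c-commands the anaphor within its binding domain → licit binder.
*the delegates₄* does not c-command the anaphor → cannot bind it.

{2, 3}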